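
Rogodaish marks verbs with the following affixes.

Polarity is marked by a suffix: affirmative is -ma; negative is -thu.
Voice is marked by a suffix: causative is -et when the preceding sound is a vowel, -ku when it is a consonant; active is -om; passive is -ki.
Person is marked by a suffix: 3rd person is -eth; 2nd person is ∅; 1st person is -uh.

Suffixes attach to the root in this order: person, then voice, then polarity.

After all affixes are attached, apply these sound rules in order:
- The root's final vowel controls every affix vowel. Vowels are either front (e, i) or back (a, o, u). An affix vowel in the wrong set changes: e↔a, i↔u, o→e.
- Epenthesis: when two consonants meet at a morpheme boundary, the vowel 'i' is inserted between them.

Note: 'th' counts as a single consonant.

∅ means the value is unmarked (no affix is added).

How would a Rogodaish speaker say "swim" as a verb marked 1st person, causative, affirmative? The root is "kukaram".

kukaramuhikuma

Attach person 1st person -uh → kukaramuh.
Attach voice causative -ku (after consonant 'h') → kukaramuhku.
Attach polarity affirmative -ma → kukaramuhkuma.
Vowel harmony: no change.
Apply epenthesis: kukaramuhkuma → kukaramuhikuma.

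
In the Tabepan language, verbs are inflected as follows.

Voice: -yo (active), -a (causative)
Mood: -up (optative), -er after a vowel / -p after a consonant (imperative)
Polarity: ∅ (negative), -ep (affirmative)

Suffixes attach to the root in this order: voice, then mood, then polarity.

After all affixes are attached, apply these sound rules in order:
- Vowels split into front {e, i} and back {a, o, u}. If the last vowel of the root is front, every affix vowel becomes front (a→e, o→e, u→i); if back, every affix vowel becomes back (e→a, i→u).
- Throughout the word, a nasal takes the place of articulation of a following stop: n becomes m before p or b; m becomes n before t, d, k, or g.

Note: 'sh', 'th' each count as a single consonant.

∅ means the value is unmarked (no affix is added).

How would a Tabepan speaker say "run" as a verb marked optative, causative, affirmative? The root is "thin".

Attach voice causative -a → thina.
Attach mood optative -up → thinaup.
Attach polarity affirmative -ep → thinaupep.
Apply vowel harmony: thinaupep → thineipep.
Nasal assimilation: no change.

thineipep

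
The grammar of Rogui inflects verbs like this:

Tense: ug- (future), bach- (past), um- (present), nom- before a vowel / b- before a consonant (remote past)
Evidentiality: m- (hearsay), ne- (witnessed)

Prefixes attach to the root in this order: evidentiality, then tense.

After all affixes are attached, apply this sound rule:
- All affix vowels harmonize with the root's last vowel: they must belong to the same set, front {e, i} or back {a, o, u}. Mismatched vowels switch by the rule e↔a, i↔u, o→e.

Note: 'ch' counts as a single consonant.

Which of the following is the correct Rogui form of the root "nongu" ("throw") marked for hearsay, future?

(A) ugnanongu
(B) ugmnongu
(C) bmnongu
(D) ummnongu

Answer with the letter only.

Attach evidentiality hearsay m- → mnongu.
Attach tense future ug- → ugmnongu.
Vowel harmony: no change.
So the correct form is ugmnongu, option (B).
(C) bmnongu is wrong: it uses remote past instead of future for tense.
(A) ugnanongu is wrong: it uses witnessed instead of hearsay for evidentiality.
(D) ummnongu is wrong: it uses present instead of future for tense.

B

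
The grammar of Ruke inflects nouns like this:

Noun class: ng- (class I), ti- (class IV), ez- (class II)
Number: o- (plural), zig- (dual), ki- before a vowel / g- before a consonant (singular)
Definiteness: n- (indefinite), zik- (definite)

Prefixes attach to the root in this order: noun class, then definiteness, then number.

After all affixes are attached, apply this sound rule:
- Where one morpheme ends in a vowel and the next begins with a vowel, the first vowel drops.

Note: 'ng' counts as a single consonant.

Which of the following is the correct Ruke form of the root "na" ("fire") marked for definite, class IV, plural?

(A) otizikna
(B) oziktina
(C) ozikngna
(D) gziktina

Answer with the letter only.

Attach noun class class IV ti- → tina.
Attach definiteness definite zik- → ziktina.
Attach number plural o- → oziktina.
Vowel deletion: no change.
So the correct form is oziktina, option (B).
(D) gziktina is wrong: it uses singular instead of plural for number.
(A) otizikna is wrong: it has the affixes in the wrong order.
(C) ozikngna is wrong: it uses class I instead of class IV for noun class.

B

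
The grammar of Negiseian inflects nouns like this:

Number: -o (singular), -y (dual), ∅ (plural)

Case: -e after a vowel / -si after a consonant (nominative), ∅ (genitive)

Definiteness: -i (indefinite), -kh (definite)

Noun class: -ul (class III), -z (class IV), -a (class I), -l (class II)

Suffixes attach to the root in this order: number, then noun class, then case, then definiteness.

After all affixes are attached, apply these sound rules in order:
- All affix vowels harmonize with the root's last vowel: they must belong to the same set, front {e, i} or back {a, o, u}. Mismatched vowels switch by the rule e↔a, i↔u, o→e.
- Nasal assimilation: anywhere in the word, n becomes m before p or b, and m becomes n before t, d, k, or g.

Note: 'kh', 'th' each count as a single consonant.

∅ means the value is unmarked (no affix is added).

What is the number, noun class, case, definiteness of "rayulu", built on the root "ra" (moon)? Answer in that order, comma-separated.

dual, class III, genitive, indefinite

Segment: ra-y-ul-i.
number: -y → dual.
noun class: -ul → class III.
case: ∅ → genitive.
definiteness: -i → indefinite.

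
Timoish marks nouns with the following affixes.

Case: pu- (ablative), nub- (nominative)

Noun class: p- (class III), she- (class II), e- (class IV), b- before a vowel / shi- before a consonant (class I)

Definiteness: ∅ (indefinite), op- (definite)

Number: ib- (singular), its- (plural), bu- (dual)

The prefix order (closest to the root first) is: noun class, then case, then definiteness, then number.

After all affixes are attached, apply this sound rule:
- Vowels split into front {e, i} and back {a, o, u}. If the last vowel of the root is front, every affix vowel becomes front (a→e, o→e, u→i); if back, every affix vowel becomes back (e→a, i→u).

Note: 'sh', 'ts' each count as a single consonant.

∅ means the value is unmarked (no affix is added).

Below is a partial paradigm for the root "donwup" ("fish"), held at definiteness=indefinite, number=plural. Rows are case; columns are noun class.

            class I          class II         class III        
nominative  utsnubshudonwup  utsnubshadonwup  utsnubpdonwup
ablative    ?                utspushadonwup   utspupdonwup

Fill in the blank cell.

utspushudonwup

Attach noun class class I shi- (before consonant 'd') → shidonwup.
Attach case ablative pu- → pushidonwup.
definiteness = indefinite: zero marking, form stays pushidonwup.
Attach number plural its- → itspushidonwup.
Apply vowel harmony: itspushidonwup → utspushudonwup.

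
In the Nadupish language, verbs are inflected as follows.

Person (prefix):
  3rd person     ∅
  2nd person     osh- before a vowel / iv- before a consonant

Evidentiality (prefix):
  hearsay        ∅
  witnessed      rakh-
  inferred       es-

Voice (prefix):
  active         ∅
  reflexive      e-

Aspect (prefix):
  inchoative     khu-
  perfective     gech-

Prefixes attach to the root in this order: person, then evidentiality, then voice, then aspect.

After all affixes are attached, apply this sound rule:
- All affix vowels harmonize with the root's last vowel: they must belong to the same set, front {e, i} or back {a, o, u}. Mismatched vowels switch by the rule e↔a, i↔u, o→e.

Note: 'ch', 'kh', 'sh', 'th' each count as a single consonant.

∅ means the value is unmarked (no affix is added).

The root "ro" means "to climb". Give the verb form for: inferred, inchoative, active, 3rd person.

person = 3rd person: zero marking, form stays ro.
Attach evidentiality inferred es- → esro.
voice = active: zero marking, form stays esro.
Attach aspect inchoative khu- → khuesro.
Apply vowel harmony: khuesro → khuasro.

khuasro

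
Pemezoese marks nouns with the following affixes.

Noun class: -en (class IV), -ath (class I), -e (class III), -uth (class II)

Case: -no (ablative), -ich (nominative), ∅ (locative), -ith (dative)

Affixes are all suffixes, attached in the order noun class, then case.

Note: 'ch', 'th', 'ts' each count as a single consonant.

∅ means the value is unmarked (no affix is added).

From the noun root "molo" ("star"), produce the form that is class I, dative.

Attach noun class class I -ath → moloath.
Attach case dative -ith → moloathith.

moloathith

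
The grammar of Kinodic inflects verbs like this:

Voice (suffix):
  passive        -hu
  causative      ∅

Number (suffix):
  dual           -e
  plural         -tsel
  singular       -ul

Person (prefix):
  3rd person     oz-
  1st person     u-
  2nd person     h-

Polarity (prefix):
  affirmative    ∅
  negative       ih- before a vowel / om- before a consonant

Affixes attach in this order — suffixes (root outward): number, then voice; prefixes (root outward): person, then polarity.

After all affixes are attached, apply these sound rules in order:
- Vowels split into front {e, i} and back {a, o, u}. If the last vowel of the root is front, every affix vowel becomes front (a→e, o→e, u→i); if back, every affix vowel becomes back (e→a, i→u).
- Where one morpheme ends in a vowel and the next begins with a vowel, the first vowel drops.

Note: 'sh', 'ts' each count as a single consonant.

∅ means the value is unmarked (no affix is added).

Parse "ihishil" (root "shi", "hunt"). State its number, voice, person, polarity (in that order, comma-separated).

Segment: ih-u-shi-ul.
number: -ul → singular.
voice: ∅ → causative.
person: u- → 1st person.
polarity: ih/om- → negative.

singular, causative, 1st person, negative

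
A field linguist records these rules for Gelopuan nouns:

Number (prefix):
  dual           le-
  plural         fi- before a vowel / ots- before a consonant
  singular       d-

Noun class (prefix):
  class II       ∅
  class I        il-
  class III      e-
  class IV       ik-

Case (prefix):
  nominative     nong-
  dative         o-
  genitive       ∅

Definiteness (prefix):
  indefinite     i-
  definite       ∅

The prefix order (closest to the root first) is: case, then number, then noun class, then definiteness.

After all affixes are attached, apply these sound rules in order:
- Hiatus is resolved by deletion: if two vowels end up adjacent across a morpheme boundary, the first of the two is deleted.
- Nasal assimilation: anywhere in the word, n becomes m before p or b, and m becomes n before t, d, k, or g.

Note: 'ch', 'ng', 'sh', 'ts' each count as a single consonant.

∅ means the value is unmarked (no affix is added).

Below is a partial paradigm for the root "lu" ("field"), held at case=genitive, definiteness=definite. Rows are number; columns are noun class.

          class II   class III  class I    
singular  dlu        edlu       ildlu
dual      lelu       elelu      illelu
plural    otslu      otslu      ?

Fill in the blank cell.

ilotslu

case = genitive: zero marking, form stays lu.
Attach number plural ots- (before consonant 'l') → otslu.
Attach noun class class I il- → ilotslu.
definiteness = definite: zero marking, form stays ilotslu.
Vowel deletion: no change.
Nasal assimilation: no change.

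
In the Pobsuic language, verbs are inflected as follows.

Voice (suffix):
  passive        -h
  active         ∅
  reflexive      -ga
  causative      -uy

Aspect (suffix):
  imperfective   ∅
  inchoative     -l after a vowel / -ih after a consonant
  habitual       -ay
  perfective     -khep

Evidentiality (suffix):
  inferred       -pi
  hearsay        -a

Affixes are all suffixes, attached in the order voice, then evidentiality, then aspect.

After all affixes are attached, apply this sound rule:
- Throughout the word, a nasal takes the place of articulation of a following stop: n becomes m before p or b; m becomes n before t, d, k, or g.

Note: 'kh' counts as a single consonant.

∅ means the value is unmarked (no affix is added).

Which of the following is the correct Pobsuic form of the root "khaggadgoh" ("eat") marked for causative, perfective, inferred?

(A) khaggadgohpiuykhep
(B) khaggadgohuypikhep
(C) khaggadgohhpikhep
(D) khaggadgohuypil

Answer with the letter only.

B

Attach voice causative -uy → khaggadgohuy.
Attach evidentiality inferred -pi → khaggadgohuypi.
Attach aspect perfective -khep → khaggadgohuypikhep.
Nasal assimilation: no change.
So the correct form is khaggadgohuypikhep, option (B).
(C) khaggadgohhpikhep is wrong: it uses passive instead of causative for voice.
(D) khaggadgohuypil is wrong: it uses inchoative instead of perfective for aspect.
(A) khaggadgohpiuykhep is wrong: it has the affixes in the wrong order.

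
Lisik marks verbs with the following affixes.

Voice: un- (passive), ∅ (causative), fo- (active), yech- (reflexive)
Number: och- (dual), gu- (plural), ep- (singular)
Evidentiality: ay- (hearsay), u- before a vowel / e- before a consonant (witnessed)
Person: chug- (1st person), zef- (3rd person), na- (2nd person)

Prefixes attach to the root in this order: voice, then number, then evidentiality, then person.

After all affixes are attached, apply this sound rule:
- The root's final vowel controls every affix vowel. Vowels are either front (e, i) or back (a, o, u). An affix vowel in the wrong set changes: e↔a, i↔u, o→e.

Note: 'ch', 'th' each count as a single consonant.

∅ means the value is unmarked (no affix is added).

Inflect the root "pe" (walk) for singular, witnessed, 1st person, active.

Attach voice active fo- → fope.
Attach number singular ep- → epfope.
Attach evidentiality witnessed u- (before vowel 'e') → uepfope.
Attach person 1st person chug- → chuguepfope.
Apply vowel harmony: chuguepfope → chigiepfepe.

chigiepfepe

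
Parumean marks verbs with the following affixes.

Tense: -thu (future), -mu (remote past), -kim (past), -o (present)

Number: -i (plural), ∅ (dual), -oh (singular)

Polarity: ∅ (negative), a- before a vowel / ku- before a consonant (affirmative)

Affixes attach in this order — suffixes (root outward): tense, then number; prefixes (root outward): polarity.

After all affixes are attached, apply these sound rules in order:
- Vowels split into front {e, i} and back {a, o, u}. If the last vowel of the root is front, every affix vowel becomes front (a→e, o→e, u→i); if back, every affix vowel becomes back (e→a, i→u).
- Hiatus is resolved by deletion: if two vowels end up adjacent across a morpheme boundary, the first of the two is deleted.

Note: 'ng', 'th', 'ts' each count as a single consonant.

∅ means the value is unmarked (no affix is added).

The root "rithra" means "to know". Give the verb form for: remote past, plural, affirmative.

Attach tense remote past -mu → rithramu.
Attach number plural -i → rithramui.
Attach polarity affirmative ku- (before consonant 'r') → kurithramui.
Apply vowel harmony: kurithramui → kurithramuu.
Apply vowel deletion: kurithramuu → kurithramu.

kurithramu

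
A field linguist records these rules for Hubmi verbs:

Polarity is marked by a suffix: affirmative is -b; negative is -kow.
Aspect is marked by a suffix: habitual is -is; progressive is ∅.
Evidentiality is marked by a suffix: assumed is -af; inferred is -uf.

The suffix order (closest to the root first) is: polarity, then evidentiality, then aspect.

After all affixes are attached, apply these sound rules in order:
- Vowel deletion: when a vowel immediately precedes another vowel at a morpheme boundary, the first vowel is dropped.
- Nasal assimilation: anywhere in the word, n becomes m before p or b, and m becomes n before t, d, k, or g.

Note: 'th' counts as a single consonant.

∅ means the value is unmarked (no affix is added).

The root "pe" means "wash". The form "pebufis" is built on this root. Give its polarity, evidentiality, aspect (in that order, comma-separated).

Segment: pe-b-uf-is.
polarity: -b → affirmative.
evidentiality: -uf → inferred.
aspect: -is → habitual.

affirmative, inferred, habitual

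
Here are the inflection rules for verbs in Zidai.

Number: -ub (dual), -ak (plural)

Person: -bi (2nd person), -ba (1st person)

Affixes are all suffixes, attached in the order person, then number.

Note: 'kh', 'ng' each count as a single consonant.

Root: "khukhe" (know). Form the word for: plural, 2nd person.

khukhebiak

Attach person 2nd person -bi → khukhebi.
Attach number plural -ak → khukhebiak.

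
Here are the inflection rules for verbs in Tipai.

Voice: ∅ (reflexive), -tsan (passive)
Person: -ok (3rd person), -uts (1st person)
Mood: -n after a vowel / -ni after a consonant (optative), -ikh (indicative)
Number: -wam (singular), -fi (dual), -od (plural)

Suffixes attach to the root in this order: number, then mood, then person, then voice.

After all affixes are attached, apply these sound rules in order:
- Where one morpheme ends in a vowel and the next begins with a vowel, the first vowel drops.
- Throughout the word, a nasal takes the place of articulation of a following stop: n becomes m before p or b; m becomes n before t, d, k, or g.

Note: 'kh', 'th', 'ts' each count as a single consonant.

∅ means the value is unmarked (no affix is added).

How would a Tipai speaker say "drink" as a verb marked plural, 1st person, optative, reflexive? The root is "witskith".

Attach number plural -od → witskithod.
Attach mood optative -ni (after consonant 'd') → witskithodni.
Attach person 1st person -uts → witskithodniuts.
voice = reflexive: zero marking, form stays witskithodniuts.
Apply vowel deletion: witskithodniuts → witskithodnuts.
Nasal assimilation: no change.

witskithodnuts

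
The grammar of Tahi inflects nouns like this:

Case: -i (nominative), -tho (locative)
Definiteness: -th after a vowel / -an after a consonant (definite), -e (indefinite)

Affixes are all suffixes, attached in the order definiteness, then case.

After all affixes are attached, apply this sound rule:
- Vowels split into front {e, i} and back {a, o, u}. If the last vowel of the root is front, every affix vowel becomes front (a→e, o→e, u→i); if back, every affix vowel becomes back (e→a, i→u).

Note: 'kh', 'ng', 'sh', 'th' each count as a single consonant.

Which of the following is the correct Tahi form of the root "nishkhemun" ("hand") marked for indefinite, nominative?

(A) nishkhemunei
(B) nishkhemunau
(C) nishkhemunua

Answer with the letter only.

Attach definiteness indefinite -e → nishkhemune.
Attach case nominative -i → nishkhemunei.
Apply vowel harmony: nishkhemunei → nishkhemunau.
So the correct form is nishkhemunau, option (B).
(C) nishkhemunua is wrong: it has the affixes in the wrong order.
(A) nishkhemunei is wrong: it fails to apply the sound rule(s).

B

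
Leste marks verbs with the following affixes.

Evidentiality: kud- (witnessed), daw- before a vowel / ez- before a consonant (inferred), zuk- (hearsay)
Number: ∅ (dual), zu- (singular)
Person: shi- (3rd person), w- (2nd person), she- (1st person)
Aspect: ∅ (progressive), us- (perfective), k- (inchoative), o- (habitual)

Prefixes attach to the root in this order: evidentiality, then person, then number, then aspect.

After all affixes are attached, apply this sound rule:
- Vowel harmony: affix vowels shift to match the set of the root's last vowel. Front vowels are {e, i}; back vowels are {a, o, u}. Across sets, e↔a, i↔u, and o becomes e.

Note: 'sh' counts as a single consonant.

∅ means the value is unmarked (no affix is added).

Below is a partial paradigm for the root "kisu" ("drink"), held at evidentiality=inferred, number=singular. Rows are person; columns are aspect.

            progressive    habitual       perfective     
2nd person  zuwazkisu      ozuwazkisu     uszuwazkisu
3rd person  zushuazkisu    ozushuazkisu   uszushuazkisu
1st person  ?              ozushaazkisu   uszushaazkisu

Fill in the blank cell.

zushaazkisu

Attach evidentiality inferred ez- (before consonant 'k') → ezkisu.
Attach person 1st person she- → sheezkisu.
Attach number singular zu- → zusheezkisu.
aspect = progressive: zero marking, form stays zusheezkisu.
Apply vowel harmony: zusheezkisu → zushaazkisu.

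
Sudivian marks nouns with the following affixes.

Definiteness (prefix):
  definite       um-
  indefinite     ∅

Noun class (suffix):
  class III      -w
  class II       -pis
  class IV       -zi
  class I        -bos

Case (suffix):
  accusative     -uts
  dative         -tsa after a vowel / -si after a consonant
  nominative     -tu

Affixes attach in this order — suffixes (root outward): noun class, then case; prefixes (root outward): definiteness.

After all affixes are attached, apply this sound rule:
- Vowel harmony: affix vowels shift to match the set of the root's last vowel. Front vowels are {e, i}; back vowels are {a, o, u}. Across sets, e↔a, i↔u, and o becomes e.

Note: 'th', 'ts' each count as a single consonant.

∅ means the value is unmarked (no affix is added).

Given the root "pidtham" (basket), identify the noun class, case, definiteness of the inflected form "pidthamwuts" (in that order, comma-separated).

Segment: pidtham-w-uts.
noun class: -w → class III.
case: -uts → accusative.
definiteness: ∅ → indefinite.

class III, accusative, indefinite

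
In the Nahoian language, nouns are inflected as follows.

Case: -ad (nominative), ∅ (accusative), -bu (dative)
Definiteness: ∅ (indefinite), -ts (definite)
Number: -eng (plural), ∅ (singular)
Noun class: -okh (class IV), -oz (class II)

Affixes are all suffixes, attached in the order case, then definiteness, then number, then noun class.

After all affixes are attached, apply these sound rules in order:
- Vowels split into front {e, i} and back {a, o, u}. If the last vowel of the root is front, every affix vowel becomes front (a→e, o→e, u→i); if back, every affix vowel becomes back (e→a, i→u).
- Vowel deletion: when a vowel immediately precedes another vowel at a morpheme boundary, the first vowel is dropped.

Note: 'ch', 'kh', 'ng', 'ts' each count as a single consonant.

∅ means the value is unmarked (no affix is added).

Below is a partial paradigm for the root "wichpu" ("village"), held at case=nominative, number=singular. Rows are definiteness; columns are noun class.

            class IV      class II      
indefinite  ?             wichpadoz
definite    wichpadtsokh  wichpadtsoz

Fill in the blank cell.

Attach case nominative -ad → wichpuad.
definiteness = indefinite: zero marking, form stays wichpuad.
number = singular: zero marking, form stays wichpuad.
Attach noun class class IV -okh → wichpuadokh.
Vowel harmony: no change.
Apply vowel deletion: wichpuadokh → wichpadokh.

wichpadokh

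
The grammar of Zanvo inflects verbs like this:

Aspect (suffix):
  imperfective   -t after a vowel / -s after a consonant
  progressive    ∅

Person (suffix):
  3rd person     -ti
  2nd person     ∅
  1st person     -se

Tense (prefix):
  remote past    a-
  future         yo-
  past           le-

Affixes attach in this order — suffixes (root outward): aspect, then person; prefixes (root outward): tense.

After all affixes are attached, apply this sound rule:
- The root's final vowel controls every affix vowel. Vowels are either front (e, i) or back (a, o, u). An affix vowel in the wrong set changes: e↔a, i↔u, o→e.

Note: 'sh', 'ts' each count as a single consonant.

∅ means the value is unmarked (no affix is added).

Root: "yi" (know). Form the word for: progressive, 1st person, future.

Attach tense future yo- → yoyi.
aspect = progressive: zero marking, form stays yoyi.
Attach person 1st person -se → yoyise.
Apply vowel harmony: yoyise → yeyise.

yeyise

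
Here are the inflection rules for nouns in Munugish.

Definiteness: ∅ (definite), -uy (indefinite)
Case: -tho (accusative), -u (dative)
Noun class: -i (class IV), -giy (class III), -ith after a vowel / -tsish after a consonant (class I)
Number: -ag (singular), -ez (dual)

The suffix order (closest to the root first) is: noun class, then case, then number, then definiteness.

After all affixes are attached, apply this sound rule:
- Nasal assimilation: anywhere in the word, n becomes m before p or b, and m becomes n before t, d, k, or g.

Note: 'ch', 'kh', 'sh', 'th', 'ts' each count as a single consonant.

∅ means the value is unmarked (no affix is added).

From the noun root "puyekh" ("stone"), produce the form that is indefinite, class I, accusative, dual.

puyekhtsishthoezuy

Attach noun class class I -tsish (after consonant 'kh') → puyekhtsish.
Attach case accusative -tho → puyekhtsishtho.
Attach number dual -ez → puyekhtsishthoez.
Attach definiteness indefinite -uy → puyekhtsishthoezuy.
Nasal assimilation: no change.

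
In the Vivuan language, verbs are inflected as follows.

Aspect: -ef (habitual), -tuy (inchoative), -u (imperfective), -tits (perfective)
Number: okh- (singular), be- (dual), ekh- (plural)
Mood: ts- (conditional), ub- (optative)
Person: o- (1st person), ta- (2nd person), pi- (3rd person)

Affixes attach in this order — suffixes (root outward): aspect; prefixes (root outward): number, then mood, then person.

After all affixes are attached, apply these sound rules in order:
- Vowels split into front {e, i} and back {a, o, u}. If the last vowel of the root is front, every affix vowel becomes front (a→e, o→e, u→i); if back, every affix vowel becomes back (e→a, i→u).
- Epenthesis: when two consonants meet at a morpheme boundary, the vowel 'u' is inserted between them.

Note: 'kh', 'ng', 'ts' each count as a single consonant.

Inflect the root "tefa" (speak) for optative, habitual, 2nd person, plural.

Attach number plural ekh- → ekhtefa.
Attach aspect habitual -ef → ekhtefaef.
Attach mood optative ub- → ubekhtefaef.
Attach person 2nd person ta- → taubekhtefaef.
Apply vowel harmony: taubekhtefaef → taubakhtefaaf.
Apply epenthesis: taubakhtefaaf → taubakhutefaaf.

taubakhutefaaf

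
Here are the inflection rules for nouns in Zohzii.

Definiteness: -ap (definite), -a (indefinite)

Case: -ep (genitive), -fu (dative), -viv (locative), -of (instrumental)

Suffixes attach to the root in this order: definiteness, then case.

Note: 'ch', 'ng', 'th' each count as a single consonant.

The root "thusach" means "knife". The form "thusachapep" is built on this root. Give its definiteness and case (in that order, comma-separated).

Segment: thusach-ap-ep.
definiteness: -ap → definite.
case: -ep → genitive.

definite, genitive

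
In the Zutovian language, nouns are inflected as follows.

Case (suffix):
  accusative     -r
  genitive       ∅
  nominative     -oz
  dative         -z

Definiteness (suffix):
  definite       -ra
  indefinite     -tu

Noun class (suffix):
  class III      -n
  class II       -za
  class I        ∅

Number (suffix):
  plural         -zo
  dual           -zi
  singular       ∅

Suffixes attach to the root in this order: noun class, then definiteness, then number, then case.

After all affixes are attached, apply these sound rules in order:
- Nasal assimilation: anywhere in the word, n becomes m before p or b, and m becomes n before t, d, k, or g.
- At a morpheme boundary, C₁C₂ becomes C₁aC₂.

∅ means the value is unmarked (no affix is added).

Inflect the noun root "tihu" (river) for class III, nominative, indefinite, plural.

Attach noun class class III -n → tihun.
Attach definiteness indefinite -tu → tihuntu.
Attach number plural -zo → tihuntuzo.
Attach case nominative -oz → tihuntuzooz.
Nasal assimilation: no change.
Apply epenthesis: tihuntuzooz → tihunatuzooz.

tihunatuzooz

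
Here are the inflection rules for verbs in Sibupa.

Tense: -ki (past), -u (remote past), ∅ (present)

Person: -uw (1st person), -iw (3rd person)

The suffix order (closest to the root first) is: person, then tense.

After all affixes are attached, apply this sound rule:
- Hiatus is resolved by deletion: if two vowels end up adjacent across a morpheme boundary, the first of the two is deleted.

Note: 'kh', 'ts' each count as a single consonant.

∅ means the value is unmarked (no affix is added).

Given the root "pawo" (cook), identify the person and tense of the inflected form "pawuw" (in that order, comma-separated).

Segment: pawo-uw.
person: -uw → 1st person.
tense: ∅ → present.

1st person, present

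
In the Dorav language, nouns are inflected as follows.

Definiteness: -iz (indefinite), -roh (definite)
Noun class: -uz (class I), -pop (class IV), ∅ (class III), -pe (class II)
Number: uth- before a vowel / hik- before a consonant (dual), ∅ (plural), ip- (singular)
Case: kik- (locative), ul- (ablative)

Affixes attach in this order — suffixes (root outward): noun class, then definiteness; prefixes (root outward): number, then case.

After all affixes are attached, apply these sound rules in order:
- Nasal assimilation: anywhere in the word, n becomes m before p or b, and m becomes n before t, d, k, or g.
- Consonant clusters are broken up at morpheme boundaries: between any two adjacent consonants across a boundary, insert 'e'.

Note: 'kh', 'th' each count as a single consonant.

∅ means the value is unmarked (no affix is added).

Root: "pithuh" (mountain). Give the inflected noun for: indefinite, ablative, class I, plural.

ulepithuhuziz

Attach noun class class I -uz → pithuhuz.
Attach definiteness indefinite -iz → pithuhuziz.
number = plural: zero marking, form stays pithuhuziz.
Attach case ablative ul- → ulpithuhuziz.
Nasal assimilation: no change.
Apply epenthesis: ulpithuhuziz → ulepithuhuziz.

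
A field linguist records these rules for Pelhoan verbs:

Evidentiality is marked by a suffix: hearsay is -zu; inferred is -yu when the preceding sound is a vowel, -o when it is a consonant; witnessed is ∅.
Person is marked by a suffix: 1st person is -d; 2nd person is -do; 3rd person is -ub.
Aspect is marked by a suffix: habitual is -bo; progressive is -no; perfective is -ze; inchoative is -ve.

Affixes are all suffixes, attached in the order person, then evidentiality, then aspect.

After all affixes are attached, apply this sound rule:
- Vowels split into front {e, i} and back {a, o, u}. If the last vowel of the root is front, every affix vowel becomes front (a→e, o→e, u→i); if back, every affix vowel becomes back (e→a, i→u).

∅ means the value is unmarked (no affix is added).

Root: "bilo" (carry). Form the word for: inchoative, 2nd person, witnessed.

Attach person 2nd person -do → bilodo.
evidentiality = witnessed: zero marking, form stays bilodo.
Attach aspect inchoative -ve → bilodove.
Apply vowel harmony: bilodove → bilodova.

bilodova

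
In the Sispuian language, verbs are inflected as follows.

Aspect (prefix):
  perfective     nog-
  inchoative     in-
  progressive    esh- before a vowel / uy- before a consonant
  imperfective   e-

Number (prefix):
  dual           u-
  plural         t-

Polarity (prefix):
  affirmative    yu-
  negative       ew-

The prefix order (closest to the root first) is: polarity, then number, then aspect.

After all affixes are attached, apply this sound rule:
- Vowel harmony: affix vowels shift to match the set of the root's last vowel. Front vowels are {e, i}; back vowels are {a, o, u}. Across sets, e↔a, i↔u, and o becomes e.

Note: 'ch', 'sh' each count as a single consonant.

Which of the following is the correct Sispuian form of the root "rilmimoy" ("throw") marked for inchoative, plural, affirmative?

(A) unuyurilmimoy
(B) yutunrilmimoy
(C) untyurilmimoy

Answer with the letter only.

C

Attach polarity affirmative yu- → yurilmimoy.
Attach number plural t- → tyurilmimoy.
Attach aspect inchoative in- → intyurilmimoy.
Apply vowel harmony: intyurilmimoy → untyurilmimoy.
So the correct form is untyurilmimoy, option (C).
(A) unuyurilmimoy is wrong: it uses dual instead of plural for number.
(B) yutunrilmimoy is wrong: it has the affixes in the wrong order.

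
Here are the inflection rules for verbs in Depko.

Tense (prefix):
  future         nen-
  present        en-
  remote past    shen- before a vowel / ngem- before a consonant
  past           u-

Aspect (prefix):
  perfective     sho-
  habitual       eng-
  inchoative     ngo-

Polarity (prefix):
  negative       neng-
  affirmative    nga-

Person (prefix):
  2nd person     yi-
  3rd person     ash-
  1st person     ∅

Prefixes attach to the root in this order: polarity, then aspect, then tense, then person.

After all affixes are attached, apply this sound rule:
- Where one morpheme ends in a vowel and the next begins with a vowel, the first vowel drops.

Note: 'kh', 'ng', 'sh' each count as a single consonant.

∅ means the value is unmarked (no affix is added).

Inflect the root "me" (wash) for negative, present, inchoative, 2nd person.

yenngonengme

Attach polarity negative neng- → nengme.
Attach aspect inchoative ngo- → ngonengme.
Attach tense present en- → enngonengme.
Attach person 2nd person yi- → yienngonengme.
Apply vowel deletion: yienngonengme → yenngonengme.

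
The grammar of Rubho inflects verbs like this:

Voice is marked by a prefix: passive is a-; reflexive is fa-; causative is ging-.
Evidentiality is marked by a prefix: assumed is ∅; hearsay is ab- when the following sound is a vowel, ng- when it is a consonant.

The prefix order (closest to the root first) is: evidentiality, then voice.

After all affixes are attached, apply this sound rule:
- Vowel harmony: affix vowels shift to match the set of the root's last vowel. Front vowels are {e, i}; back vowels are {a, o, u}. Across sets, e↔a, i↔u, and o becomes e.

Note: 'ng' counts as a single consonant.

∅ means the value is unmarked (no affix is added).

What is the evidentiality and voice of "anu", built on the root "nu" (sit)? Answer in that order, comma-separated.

assumed, passive

Segment: a-nu.
evidentiality: ∅ → assumed.
voice: a- → passive.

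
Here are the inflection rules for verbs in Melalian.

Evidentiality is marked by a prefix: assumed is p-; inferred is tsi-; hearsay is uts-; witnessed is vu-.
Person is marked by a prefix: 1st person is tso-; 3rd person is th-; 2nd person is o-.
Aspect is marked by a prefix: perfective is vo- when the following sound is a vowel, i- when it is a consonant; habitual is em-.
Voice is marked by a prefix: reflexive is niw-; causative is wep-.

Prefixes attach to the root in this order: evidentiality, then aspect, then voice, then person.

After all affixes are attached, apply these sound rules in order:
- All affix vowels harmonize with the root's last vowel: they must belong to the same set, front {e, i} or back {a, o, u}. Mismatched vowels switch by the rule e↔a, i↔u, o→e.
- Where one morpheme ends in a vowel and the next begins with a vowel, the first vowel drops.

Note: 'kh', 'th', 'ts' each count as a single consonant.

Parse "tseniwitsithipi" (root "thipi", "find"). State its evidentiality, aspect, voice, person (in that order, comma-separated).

inferred, perfective, reflexive, 1st person

Segment: tso-niw-i-tsi-thipi.
evidentiality: tsi- → inferred.
aspect: vo/i- → perfective.
voice: niw- → reflexive.
person: tso- → 1st person.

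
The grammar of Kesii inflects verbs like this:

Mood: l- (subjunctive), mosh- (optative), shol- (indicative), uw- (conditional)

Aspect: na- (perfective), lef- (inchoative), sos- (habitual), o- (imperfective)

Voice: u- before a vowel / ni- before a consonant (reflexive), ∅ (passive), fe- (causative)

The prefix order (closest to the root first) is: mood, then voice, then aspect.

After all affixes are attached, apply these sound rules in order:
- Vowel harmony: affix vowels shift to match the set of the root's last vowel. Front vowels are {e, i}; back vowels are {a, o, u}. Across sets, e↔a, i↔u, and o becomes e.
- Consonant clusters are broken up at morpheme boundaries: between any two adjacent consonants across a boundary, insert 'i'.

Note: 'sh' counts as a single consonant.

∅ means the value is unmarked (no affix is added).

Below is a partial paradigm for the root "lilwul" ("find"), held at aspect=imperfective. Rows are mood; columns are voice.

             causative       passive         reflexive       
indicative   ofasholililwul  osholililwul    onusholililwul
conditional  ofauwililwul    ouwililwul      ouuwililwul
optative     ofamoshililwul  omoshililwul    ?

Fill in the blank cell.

Attach mood optative mosh- → moshlilwul.
Attach voice reflexive ni- (before consonant 'm') → nimoshlilwul.
Attach aspect imperfective o- → onimoshlilwul.
Apply vowel harmony: onimoshlilwul → onumoshlilwul.
Apply epenthesis: onumoshlilwul → onumoshililwul.

onumoshililwul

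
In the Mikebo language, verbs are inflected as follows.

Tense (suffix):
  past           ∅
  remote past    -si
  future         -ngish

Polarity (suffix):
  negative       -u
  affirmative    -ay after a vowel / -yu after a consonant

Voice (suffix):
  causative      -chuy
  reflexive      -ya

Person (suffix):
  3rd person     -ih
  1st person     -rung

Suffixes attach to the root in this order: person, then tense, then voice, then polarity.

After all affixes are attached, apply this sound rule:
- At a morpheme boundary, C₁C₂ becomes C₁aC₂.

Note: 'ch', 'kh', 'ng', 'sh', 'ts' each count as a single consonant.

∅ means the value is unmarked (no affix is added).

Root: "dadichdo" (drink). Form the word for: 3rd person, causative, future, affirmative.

dadichdoihangishachuyayu

Attach person 3rd person -ih → dadichdoih.
Attach tense future -ngish → dadichdoihngish.
Attach voice causative -chuy → dadichdoihngishchuy.
Attach polarity affirmative -yu (after consonant 'y') → dadichdoihngishchuyyu.
Apply epenthesis: dadichdoihngishchuyyu → dadichdoihangishachuyayu.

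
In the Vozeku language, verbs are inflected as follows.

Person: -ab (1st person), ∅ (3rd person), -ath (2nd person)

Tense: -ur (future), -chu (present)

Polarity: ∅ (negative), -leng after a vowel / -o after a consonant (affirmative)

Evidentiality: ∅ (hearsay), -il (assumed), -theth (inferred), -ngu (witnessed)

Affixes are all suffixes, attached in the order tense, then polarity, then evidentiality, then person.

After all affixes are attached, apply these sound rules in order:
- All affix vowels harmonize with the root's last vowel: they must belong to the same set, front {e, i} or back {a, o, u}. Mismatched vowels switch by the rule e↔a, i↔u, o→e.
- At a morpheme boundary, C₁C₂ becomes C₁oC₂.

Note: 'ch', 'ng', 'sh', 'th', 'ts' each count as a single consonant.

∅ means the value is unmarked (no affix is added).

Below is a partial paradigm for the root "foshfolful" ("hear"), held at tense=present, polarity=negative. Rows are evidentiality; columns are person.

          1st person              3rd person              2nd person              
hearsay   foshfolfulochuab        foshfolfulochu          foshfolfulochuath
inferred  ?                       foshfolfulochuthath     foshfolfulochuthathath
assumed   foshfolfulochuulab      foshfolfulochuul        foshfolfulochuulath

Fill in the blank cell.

Attach tense present -chu → foshfolfulchu.
polarity = negative: zero marking, form stays foshfolfulchu.
Attach evidentiality inferred -theth → foshfolfulchutheth.
Attach person 1st person -ab → foshfolfulchuthethab.
Apply vowel harmony: foshfolfulchuthethab → foshfolfulchuthathab.
Apply epenthesis: foshfolfulchuthathab → foshfolfulochuthathab.

foshfolfulochuthathab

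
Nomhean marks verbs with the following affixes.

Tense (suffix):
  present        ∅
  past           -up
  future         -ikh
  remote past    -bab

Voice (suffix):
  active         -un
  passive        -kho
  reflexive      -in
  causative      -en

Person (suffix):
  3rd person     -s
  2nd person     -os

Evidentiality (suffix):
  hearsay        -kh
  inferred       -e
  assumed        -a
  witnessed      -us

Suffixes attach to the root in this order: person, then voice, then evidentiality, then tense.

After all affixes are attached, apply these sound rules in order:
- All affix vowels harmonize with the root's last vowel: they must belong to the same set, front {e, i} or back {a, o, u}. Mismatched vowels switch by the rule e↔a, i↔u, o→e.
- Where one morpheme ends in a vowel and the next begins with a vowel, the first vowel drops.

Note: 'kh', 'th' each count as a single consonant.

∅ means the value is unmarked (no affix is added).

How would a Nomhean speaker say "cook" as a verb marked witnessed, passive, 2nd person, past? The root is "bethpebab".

bethpebaboskhusup

Attach person 2nd person -os → bethpebabos.
Attach voice passive -kho → bethpebaboskho.
Attach evidentiality witnessed -us → bethpebaboskhous.
Attach tense past -up → bethpebaboskhousup.
Vowel harmony: no change.
Apply vowel deletion: bethpebaboskhousup → bethpebaboskhusup.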